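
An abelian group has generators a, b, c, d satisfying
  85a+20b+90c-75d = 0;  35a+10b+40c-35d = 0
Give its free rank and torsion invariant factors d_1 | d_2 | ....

Answer: M ≅ ℤ^2 ⊕ ℤ/5 ⊕ ℤ/10

Derivation:
rank_ℚ(R)=2; free=4−2=2
SNF(R) diag = [5, 10] → torsion [5, 10]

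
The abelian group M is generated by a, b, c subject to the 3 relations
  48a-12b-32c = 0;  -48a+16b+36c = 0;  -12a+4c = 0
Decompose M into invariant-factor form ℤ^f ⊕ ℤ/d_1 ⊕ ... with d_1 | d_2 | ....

rank_ℚ(R)=3; free=3−3=0
SNF(R) diag = [4, 4, 12] → torsion [4, 4, 12]

Answer: M ≅ ℤ/4 ⊕ ℤ/4 ⊕ ℤ/12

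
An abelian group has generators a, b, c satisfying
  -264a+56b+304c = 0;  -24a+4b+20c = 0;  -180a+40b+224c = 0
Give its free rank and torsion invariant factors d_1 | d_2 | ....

rank_ℚ(R)=3; free=3−3=0
SNF(R) diag = [4, 12, 24] → torsion [4, 12, 24]

Answer: M ≅ ℤ/4 ⊕ ℤ/12 ⊕ ℤ/24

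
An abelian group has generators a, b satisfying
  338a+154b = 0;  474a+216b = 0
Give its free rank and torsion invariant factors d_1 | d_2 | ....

rank_ℚ(R)=2; free=2−2=0
SNF(R) diag = [2, 6] → torsion [2, 6]

Answer: M ≅ ℤ/2 ⊕ ℤ/6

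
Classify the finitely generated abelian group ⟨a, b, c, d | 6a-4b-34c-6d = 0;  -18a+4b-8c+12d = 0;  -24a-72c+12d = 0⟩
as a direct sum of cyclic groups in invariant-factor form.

rank_ℚ(R)=3; free=4−3=1
SNF(R) diag = [2, 6, 12] → torsion [2, 6, 12]

Answer: M ≅ ℤ^1 ⊕ ℤ/2 ⊕ ℤ/6 ⊕ ℤ/12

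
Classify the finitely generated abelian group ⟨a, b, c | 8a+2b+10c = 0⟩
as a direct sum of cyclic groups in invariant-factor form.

Answer: M ≅ ℤ^2 ⊕ ℤ/2

Derivation:
rank_ℚ(R)=1; free=3−1=2
SNF(R) diag = [2] → torsion [2]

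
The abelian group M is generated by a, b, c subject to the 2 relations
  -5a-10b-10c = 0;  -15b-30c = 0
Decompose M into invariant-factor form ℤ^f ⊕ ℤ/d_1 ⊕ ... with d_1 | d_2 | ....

rank_ℚ(R)=2; free=3−2=1
SNF(R) diag = [5, 15] → torsion [5, 15]

Answer: M ≅ ℤ^1 ⊕ ℤ/5 ⊕ ℤ/15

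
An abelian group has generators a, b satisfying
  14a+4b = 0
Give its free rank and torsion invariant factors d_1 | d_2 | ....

rank_ℚ(R)=1; free=2−1=1
SNF(R) diag = [2] → torsion [2]

Answer: M ≅ ℤ^1 ⊕ ℤ/2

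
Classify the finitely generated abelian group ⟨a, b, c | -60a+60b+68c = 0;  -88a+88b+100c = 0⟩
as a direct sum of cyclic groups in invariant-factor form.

Answer: M ≅ ℤ^1 ⊕ ℤ/4 ⊕ ℤ/4

Derivation:
rank_ℚ(R)=2; free=3−2=1
SNF(R) diag = [4, 4] → torsion [4, 4]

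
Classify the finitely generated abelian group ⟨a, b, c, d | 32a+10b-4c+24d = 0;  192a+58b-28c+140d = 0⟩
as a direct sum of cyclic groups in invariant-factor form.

Answer: M ≅ ℤ^2 ⊕ ℤ/2 ⊕ ℤ/4

Derivation:
rank_ℚ(R)=2; free=4−2=2
SNF(R) diag = [2, 4] → torsion [2, 4]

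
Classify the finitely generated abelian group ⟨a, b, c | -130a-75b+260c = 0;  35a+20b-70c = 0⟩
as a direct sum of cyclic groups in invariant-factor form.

Answer: M ≅ ℤ^1 ⊕ ℤ/5 ⊕ ℤ/5

Derivation:
rank_ℚ(R)=2; free=3−2=1
SNF(R) diag = [5, 5] → torsion [5, 5]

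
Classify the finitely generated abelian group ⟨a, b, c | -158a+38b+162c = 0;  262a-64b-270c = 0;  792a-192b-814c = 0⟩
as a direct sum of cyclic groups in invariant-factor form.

Answer: M ≅ ℤ/2 ⊕ ℤ/2 ⊕ ℤ/6

Derivation:
rank_ℚ(R)=3; free=3−3=0
SNF(R) diag = [2, 2, 6] → torsion [2, 2, 6]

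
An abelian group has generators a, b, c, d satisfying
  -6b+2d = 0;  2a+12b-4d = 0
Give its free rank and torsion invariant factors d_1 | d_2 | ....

rank_ℚ(R)=2; free=4−2=2
SNF(R) diag = [2, 2] → torsion [2, 2]

Answer: M ≅ ℤ^2 ⊕ ℤ/2 ⊕ ℤ/2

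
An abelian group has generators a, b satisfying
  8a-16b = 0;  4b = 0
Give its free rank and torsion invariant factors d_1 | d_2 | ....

Answer: M ≅ ℤ/4 ⊕ ℤ/8

Derivation:
rank_ℚ(R)=2; free=2−2=0
SNF(R) diag = [4, 8] → torsion [4, 8]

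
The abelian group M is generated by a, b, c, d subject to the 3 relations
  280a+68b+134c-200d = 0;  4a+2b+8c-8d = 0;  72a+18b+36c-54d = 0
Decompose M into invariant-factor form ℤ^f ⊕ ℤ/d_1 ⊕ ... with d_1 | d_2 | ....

rank_ℚ(R)=3; free=4−3=1
SNF(R) diag = [2, 6, 18] → torsion [2, 6, 18]

Answer: M ≅ ℤ^1 ⊕ ℤ/2 ⊕ ℤ/6 ⊕ ℤ/18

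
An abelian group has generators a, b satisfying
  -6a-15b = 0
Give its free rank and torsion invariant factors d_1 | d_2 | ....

Answer: M ≅ ℤ^1 ⊕ ℤ/3

Derivation:
rank_ℚ(R)=1; free=2−1=1
SNF(R) diag = [3] → torsion [3]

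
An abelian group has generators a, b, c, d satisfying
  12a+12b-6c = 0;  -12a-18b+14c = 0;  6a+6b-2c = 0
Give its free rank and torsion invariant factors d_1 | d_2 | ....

Answer: M ≅ ℤ^1 ⊕ ℤ/2 ⊕ ℤ/6 ⊕ ℤ/6

Derivation:
rank_ℚ(R)=3; free=4−3=1
SNF(R) diag = [2, 6, 6] → torsion [2, 6, 6]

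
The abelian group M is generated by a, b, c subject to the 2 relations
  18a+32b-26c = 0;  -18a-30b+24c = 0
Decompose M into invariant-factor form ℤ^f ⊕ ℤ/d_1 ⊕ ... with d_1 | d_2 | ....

rank_ℚ(R)=2; free=3−2=1
SNF(R) diag = [2, 6] → torsion [2, 6]

Answer: M ≅ ℤ^1 ⊕ ℤ/2 ⊕ ℤ/6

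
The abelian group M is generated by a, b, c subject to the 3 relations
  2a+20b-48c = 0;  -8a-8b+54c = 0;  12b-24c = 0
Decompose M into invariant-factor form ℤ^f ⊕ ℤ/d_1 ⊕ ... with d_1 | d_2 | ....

rank_ℚ(R)=3; free=3−3=0
SNF(R) diag = [2, 6, 12] → torsion [2, 6, 12]

Answer: M ≅ ℤ/2 ⊕ ℤ/6 ⊕ ℤ/12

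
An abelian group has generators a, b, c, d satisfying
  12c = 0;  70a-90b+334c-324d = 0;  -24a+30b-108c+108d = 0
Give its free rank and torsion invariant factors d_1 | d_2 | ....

rank_ℚ(R)=3; free=4−3=1
SNF(R) diag = [2, 6, 12] → torsion [2, 6, 12]

Answer: M ≅ ℤ^1 ⊕ ℤ/2 ⊕ ℤ/6 ⊕ ℤ/12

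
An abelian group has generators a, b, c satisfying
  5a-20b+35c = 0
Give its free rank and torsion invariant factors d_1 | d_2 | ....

Answer: M ≅ ℤ^2 ⊕ ℤ/5

Derivation:
rank_ℚ(R)=1; free=3−1=2
SNF(R) diag = [5] → torsion [5]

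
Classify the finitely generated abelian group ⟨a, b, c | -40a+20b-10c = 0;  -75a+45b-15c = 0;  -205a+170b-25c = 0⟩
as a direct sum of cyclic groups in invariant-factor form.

Answer: M ≅ ℤ/5 ⊕ ℤ/15 ⊕ ℤ/30

Derivation:
rank_ℚ(R)=3; free=3−3=0
SNF(R) diag = [5, 15, 30] → torsion [5, 15, 30]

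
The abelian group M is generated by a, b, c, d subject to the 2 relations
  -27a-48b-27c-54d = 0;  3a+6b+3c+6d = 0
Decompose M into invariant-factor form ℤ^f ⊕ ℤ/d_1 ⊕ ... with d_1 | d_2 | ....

Answer: M ≅ ℤ^2 ⊕ ℤ/3 ⊕ ℤ/6

Derivation:
rank_ℚ(R)=2; free=4−2=2
SNF(R) diag = [3, 6] → torsion [3, 6]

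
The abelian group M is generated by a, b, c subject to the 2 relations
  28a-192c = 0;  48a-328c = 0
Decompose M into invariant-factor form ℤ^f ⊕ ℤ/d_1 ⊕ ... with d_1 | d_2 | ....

Answer: M ≅ ℤ^1 ⊕ ℤ/4 ⊕ ℤ/8

Derivation:
rank_ℚ(R)=2; free=3−2=1
SNF(R) diag = [4, 8] → torsion [4, 8]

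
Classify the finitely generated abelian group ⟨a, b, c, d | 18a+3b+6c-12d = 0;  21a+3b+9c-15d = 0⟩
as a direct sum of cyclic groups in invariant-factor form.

Answer: M ≅ ℤ^2 ⊕ ℤ/3 ⊕ ℤ/3

Derivation:
rank_ℚ(R)=2; free=4−2=2
SNF(R) diag = [3, 3] → torsion [3, 3]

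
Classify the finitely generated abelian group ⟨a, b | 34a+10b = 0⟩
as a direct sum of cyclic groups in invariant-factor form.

rank_ℚ(R)=1; free=2−1=1
SNF(R) diag = [2] → torsion [2]

Answer: M ≅ ℤ^1 ⊕ ℤ/2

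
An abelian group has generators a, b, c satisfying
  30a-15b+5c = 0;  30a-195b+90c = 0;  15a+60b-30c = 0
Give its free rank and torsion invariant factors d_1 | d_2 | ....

Answer: M ≅ ℤ/5 ⊕ ℤ/15 ⊕ ℤ/45

Derivation:
rank_ℚ(R)=3; free=3−3=0
SNF(R) diag = [5, 15, 45] → torsion [5, 15, 45]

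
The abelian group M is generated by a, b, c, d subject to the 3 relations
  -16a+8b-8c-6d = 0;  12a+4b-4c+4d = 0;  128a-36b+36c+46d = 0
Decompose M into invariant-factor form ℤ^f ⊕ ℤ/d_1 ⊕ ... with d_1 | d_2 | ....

rank_ℚ(R)=3; free=4−3=1
SNF(R) diag = [2, 4, 12] → torsion [2, 4, 12]

Answer: M ≅ ℤ^1 ⊕ ℤ/2 ⊕ ℤ/4 ⊕ ℤ/12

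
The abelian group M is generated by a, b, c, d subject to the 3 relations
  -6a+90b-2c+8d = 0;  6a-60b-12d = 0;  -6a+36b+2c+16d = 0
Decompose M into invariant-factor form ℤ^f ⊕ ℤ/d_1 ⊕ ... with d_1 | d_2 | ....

rank_ℚ(R)=3; free=4−3=1
SNF(R) diag = [2, 6, 6] → torsion [2, 6, 6]

Answer: M ≅ ℤ^1 ⊕ ℤ/2 ⊕ ℤ/6 ⊕ ℤ/6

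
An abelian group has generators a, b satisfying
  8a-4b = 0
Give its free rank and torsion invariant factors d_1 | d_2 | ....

Answer: M ≅ ℤ^1 ⊕ ℤ/4

Derivation:
rank_ℚ(R)=1; free=2−1=1
SNF(R) diag = [4] → torsion [4]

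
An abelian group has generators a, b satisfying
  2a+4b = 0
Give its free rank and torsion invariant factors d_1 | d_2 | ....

Answer: M ≅ ℤ^1 ⊕ ℤ/2

Derivation:
rank_ℚ(R)=1; free=2−1=1
SNF(R) diag = [2] → torsion [2]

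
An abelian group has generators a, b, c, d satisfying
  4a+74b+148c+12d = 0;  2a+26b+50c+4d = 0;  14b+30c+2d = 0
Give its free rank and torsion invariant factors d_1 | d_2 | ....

rank_ℚ(R)=3; free=4−3=1
SNF(R) diag = [2, 2, 6] → torsion [2, 2, 6]

Answer: M ≅ ℤ^1 ⊕ ℤ/2 ⊕ ℤ/2 ⊕ ℤ/6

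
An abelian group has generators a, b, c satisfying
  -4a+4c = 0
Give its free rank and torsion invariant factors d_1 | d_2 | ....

Answer: M ≅ ℤ^2 ⊕ ℤ/4

Derivation:
rank_ℚ(R)=1; free=3−1=2
SNF(R) diag = [4] → torsion [4]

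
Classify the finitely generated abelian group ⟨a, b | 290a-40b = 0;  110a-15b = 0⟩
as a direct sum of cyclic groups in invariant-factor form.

Answer: M ≅ ℤ/5 ⊕ ℤ/10

Derivation:
rank_ℚ(R)=2; free=2−2=0
SNF(R) diag = [5, 10] → torsion [5, 10]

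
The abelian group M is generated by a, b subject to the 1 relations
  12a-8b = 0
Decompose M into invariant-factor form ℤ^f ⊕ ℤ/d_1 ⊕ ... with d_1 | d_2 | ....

rank_ℚ(R)=1; free=2−1=1
SNF(R) diag = [4] → torsion [4]

Answer: M ≅ ℤ^1 ⊕ ℤ/4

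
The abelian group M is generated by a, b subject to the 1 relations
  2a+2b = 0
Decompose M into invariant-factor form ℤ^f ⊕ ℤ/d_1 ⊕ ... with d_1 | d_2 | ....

rank_ℚ(R)=1; free=2−1=1
SNF(R) diag = [2] → torsion [2]

Answer: M ≅ ℤ^1 ⊕ ℤ/2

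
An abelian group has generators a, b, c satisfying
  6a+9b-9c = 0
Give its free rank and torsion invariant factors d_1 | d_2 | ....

Answer: M ≅ ℤ^2 ⊕ ℤ/3

Derivation:
rank_ℚ(R)=1; free=3−1=2
SNF(R) diag = [3] → torsion [3]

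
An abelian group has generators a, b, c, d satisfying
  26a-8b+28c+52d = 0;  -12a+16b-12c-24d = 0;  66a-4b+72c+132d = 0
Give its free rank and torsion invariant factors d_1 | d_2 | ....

rank_ℚ(R)=3; free=4−3=1
SNF(R) diag = [2, 4, 12] → torsion [2, 4, 12]

Answer: M ≅ ℤ^1 ⊕ ℤ/2 ⊕ ℤ/4 ⊕ ℤ/12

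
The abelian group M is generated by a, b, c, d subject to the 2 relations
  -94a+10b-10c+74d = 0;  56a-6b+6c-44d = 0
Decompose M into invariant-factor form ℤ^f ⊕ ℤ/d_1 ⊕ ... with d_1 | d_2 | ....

rank_ℚ(R)=2; free=4−2=2
SNF(R) diag = [2, 2] → torsion [2, 2]

Answer: M ≅ ℤ^2 ⊕ ℤ/2 ⊕ ℤ/2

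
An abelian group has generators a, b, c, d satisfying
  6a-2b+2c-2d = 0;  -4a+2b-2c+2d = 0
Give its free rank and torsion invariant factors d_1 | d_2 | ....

Answer: M ≅ ℤ^2 ⊕ ℤ/2 ⊕ ℤ/2

Derivation:
rank_ℚ(R)=2; free=4−2=2
SNF(R) diag = [2, 2] → torsion [2, 2]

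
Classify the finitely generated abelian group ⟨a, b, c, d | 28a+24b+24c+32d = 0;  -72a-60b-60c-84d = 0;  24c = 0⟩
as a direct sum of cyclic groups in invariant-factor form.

rank_ℚ(R)=3; free=4−3=1
SNF(R) diag = [4, 12, 24] → torsion [4, 12, 24]

Answer: M ≅ ℤ^1 ⊕ ℤ/4 ⊕ ℤ/12 ⊕ ℤ/24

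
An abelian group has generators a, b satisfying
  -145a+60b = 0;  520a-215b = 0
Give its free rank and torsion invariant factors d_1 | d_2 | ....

Answer: M ≅ ℤ/5 ⊕ ℤ/5

Derivation:
rank_ℚ(R)=2; free=2−2=0
SNF(R) diag = [5, 5] → torsion [5, 5]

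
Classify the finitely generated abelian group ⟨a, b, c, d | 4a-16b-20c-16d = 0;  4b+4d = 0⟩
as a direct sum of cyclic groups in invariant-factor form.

rank_ℚ(R)=2; free=4−2=2
SNF(R) diag = [4, 4] → torsion [4, 4]

Answer: M ≅ ℤ^2 ⊕ ℤ/4 ⊕ ℤ/4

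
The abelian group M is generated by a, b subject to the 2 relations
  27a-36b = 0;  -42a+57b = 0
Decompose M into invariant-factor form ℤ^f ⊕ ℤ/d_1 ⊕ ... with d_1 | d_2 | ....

Answer: M ≅ ℤ/3 ⊕ ℤ/9

Derivation:
rank_ℚ(R)=2; free=2−2=0
SNF(R) diag = [3, 9] → torsion [3, 9]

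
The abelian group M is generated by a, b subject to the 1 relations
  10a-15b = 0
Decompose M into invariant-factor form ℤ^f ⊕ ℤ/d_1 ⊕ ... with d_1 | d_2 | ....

Answer: M ≅ ℤ^1 ⊕ ℤ/5

Derivation:
rank_ℚ(R)=1; free=2−1=1
SNF(R) diag = [5] → torsion [5]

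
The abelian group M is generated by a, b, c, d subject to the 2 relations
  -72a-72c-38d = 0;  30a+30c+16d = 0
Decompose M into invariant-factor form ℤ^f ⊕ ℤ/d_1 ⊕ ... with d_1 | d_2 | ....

rank_ℚ(R)=2; free=4−2=2
SNF(R) diag = [2, 6] → torsion [2, 6]

Answer: M ≅ ℤ^2 ⊕ ℤ/2 ⊕ ℤ/6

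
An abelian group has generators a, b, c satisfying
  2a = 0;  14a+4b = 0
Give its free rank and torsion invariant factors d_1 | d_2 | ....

rank_ℚ(R)=2; free=3−2=1
SNF(R) diag = [2, 4] → torsion [2, 4]

Answer: M ≅ ℤ^1 ⊕ ℤ/2 ⊕ ℤ/4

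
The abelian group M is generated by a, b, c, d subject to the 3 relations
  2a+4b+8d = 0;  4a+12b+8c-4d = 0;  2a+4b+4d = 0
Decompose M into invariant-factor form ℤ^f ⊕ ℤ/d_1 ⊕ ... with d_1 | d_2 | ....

rank_ℚ(R)=3; free=4−3=1
SNF(R) diag = [2, 4, 4] → torsion [2, 4, 4]

Answer: M ≅ ℤ^1 ⊕ ℤ/2 ⊕ ℤ/4 ⊕ ℤ/4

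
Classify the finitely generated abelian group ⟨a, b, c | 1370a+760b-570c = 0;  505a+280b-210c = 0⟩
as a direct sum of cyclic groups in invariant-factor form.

rank_ℚ(R)=2; free=3−2=1
SNF(R) diag = [5, 10] → torsion [5, 10]

Answer: M ≅ ℤ^1 ⊕ ℤ/5 ⊕ ℤ/10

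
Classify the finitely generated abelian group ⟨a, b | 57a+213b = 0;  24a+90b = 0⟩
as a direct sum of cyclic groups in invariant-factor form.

Answer: M ≅ ℤ/3 ⊕ ℤ/6

Derivation:
rank_ℚ(R)=2; free=2−2=0
SNF(R) diag = [3, 6] → torsion [3, 6]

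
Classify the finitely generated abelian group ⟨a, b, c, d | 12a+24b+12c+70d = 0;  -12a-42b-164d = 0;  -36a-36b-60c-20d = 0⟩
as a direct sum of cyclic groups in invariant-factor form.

Answer: M ≅ ℤ^1 ⊕ ℤ/2 ⊕ ℤ/6 ⊕ ℤ/12

Derivation:
rank_ℚ(R)=3; free=4−3=1
SNF(R) diag = [2, 6, 12] → torsion [2, 6, 12]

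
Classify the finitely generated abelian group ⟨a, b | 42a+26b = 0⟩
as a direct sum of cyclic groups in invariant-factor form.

Answer: M ≅ ℤ^1 ⊕ ℤ/2

Derivation:
rank_ℚ(R)=1; free=2−1=1
SNF(R) diag = [2] → torsion [2]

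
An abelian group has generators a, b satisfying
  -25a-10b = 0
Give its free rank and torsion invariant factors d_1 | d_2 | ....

rank_ℚ(R)=1; free=2−1=1
SNF(R) diag = [5] → torsion [5]

Answer: M ≅ ℤ^1 ⊕ ℤ/5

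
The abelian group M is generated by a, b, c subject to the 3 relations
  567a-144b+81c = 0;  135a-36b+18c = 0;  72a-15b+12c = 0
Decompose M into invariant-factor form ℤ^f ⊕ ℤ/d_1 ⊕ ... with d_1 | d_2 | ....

Answer: M ≅ ℤ/3 ⊕ ℤ/9 ⊕ ℤ/27

Derivation:
rank_ℚ(R)=3; free=3−3=0
SNF(R) diag = [3, 9, 27] → torsion [3, 9, 27]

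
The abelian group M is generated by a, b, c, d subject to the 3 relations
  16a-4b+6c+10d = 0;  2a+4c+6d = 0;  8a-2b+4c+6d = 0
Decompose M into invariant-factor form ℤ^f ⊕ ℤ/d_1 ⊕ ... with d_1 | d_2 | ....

Answer: M ≅ ℤ^1 ⊕ ℤ/2 ⊕ ℤ/2 ⊕ ℤ/2

Derivation:
rank_ℚ(R)=3; free=4−3=1
SNF(R) diag = [2, 2, 2] → torsion [2, 2, 2]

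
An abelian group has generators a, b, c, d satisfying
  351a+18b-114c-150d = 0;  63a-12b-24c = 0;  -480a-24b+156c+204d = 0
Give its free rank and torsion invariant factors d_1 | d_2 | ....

Answer: M ≅ ℤ^1 ⊕ ℤ/3 ⊕ ℤ/6 ⊕ ℤ/12

Derivation:
rank_ℚ(R)=3; free=4−3=1
SNF(R) diag = [3, 6, 12] → torsion [3, 6, 12]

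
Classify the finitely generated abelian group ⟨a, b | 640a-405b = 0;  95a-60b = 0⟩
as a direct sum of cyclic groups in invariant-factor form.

rank_ℚ(R)=2; free=2−2=0
SNF(R) diag = [5, 15] → torsion [5, 15]

Answer: M ≅ ℤ/5 ⊕ ℤ/15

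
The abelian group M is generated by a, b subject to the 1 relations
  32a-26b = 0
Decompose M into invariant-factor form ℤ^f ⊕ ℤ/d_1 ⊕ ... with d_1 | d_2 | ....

Answer: M ≅ ℤ^1 ⊕ ℤ/2

Derivation:
rank_ℚ(R)=1; free=2−1=1
SNF(R) diag = [2] → torsion [2]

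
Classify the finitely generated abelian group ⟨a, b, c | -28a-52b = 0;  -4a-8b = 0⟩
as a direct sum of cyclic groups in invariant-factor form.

rank_ℚ(R)=2; free=3−2=1
SNF(R) diag = [4, 4] → torsion [4, 4]

Answer: M ≅ ℤ^1 ⊕ ℤ/4 ⊕ ℤ/4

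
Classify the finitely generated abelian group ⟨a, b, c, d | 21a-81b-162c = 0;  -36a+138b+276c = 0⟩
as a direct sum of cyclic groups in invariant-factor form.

Answer: M ≅ ℤ^2 ⊕ ℤ/3 ⊕ ℤ/6

Derivation:
rank_ℚ(R)=2; free=4−2=2
SNF(R) diag = [3, 6] → torsion [3, 6]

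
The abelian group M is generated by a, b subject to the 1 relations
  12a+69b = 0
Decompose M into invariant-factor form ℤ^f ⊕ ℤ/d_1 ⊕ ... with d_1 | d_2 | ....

rank_ℚ(R)=1; free=2−1=1
SNF(R) diag = [3] → torsion [3]

Answer: M ≅ ℤ^1 ⊕ ℤ/3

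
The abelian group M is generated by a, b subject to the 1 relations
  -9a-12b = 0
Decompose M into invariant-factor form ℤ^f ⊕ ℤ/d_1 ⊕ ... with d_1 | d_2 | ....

Answer: M ≅ ℤ^1 ⊕ ℤ/3

Derivation:
rank_ℚ(R)=1; free=2−1=1
SNF(R) diag = [3] → torsion [3]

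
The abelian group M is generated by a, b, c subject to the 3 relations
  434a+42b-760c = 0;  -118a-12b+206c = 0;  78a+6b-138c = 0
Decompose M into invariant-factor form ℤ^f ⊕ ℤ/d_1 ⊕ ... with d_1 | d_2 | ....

rank_ℚ(R)=3; free=3−3=0
SNF(R) diag = [2, 6, 6] → torsion [2, 6, 6]

Answer: M ≅ ℤ/2 ⊕ ℤ/6 ⊕ ℤ/6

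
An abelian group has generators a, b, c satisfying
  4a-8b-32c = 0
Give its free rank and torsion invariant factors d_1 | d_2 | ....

Answer: M ≅ ℤ^2 ⊕ ℤ/4

Derivation:
rank_ℚ(R)=1; free=3−1=2
SNF(R) diag = [4] → torsion [4]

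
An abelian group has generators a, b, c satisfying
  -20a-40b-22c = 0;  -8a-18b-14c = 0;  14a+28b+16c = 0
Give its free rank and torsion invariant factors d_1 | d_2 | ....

Answer: M ≅ ℤ/2 ⊕ ℤ/2 ⊕ ℤ/6

Derivation:
rank_ℚ(R)=3; free=3−3=0
SNF(R) diag = [2, 2, 6] → torsion [2, 2, 6]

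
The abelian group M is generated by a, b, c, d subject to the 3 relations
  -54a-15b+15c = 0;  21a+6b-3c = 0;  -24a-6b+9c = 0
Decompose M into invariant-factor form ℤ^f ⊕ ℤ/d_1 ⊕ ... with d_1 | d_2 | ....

Answer: M ≅ ℤ^1 ⊕ ℤ/3 ⊕ ℤ/3 ⊕ ℤ/9

Derivation:
rank_ℚ(R)=3; free=4−3=1
SNF(R) diag = [3, 3, 9] → torsion [3, 3, 9]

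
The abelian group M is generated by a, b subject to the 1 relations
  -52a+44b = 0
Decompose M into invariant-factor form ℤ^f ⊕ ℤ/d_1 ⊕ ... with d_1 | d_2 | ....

Answer: M ≅ ℤ^1 ⊕ ℤ/4

Derivation:
rank_ℚ(R)=1; free=2−1=1
SNF(R) diag = [4] → torsion [4]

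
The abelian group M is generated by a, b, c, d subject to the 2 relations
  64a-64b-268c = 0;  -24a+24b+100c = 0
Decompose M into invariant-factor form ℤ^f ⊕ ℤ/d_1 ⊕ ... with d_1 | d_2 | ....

Answer: M ≅ ℤ^2 ⊕ ℤ/4 ⊕ ℤ/8

Derivation:
rank_ℚ(R)=2; free=4−2=2
SNF(R) diag = [4, 8] → torsion [4, 8]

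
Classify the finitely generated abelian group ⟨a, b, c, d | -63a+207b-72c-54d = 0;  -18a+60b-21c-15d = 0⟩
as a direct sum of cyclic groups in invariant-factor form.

Answer: M ≅ ℤ^2 ⊕ ℤ/3 ⊕ ℤ/9

Derivation:
rank_ℚ(R)=2; free=4−2=2
SNF(R) diag = [3, 9] → torsion [3, 9]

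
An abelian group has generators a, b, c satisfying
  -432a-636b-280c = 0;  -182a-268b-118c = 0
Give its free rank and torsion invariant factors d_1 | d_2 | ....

rank_ℚ(R)=2; free=3−2=1
SNF(R) diag = [2, 4] → torsion [2, 4]

Answer: M ≅ ℤ^1 ⊕ ℤ/2 ⊕ ℤ/4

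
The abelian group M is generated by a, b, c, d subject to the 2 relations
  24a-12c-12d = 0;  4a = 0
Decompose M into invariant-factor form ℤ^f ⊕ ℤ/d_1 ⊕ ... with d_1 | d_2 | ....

Answer: M ≅ ℤ^2 ⊕ ℤ/4 ⊕ ℤ/12

Derivation:
rank_ℚ(R)=2; free=4−2=2
SNF(R) diag = [4, 12] → torsion [4, 12]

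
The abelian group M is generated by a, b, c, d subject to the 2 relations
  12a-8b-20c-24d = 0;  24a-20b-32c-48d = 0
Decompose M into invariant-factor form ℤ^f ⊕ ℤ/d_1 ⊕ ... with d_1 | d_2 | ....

Answer: M ≅ ℤ^2 ⊕ ℤ/4 ⊕ ℤ/12

Derivation:
rank_ℚ(R)=2; free=4−2=2
SNF(R) diag = [4, 12] → torsion [4, 12]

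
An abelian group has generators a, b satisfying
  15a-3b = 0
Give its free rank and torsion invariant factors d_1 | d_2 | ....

Answer: M ≅ ℤ^1 ⊕ ℤ/3

Derivation:
rank_ℚ(R)=1; free=2−1=1
SNF(R) diag = [3] → torsion [3]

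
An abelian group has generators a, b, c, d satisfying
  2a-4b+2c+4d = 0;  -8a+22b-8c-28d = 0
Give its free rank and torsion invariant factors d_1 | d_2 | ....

Answer: M ≅ ℤ^2 ⊕ ℤ/2 ⊕ ℤ/6

Derivation:
rank_ℚ(R)=2; free=4−2=2
SNF(R) diag = [2, 6] → torsion [2, 6]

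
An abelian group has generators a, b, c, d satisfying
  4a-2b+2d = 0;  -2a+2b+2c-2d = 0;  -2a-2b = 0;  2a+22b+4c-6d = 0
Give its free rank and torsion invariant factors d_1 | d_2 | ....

Answer: M ≅ ℤ/2 ⊕ ℤ/2 ⊕ ℤ/2 ⊕ ℤ/6

Derivation:
rank_ℚ(R)=4; free=4−4=0
SNF(R) diag = [2, 2, 2, 6] → torsion [2, 2, 2, 6]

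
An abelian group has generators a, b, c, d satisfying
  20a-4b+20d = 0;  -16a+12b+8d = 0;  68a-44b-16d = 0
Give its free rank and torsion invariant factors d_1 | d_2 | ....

Answer: M ≅ ℤ^1 ⊕ ℤ/4 ⊕ ℤ/4 ⊕ ℤ/12

Derivation:
rank_ℚ(R)=3; free=4−3=1
SNF(R) diag = [4, 4, 12] → torsion [4, 4, 12]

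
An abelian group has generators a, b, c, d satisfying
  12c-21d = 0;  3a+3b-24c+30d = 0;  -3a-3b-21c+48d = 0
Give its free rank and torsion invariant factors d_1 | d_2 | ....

rank_ℚ(R)=3; free=4−3=1
SNF(R) diag = [3, 3, 3] → torsion [3, 3, 3]

Answer: M ≅ ℤ^1 ⊕ ℤ/3 ⊕ ℤ/3 ⊕ ℤ/3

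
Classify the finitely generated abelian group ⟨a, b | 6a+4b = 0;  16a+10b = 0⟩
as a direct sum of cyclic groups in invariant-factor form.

rank_ℚ(R)=2; free=2−2=0
SNF(R) diag = [2, 2] → torsion [2, 2]

Answer: M ≅ ℤ/2 ⊕ ℤ/2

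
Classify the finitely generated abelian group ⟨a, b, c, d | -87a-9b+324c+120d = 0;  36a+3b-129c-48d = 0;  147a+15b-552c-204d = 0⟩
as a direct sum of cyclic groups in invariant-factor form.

rank_ℚ(R)=3; free=4−3=1
SNF(R) diag = [3, 3, 6] → torsion [3, 3, 6]

Answer: M ≅ ℤ^1 ⊕ ℤ/3 ⊕ ℤ/3 ⊕ ℤ/6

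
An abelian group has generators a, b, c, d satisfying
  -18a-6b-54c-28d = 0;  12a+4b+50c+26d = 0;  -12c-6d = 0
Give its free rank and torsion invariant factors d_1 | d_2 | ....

Answer: M ≅ ℤ^1 ⊕ ℤ/2 ⊕ ℤ/2 ⊕ ℤ/6

Derivation:
rank_ℚ(R)=3; free=4−3=1
SNF(R) diag = [2, 2, 6] → torsion [2, 2, 6]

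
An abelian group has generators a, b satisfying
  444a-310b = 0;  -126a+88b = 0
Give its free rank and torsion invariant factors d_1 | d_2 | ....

Answer: M ≅ ℤ/2 ⊕ ℤ/6

Derivation:
rank_ℚ(R)=2; free=2−2=0
SNF(R) diag = [2, 6] → torsion [2, 6]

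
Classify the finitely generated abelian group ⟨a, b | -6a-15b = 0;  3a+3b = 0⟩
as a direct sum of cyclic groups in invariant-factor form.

Answer: M ≅ ℤ/3 ⊕ ℤ/9

Derivation:
rank_ℚ(R)=2; free=2−2=0
SNF(R) diag = [3, 9] → torsion [3, 9]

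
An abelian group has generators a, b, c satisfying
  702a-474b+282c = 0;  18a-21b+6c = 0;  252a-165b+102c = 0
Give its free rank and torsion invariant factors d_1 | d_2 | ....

rank_ℚ(R)=3; free=3−3=0
SNF(R) diag = [3, 6, 18] → torsion [3, 6, 18]

Answer: M ≅ ℤ/3 ⊕ ℤ/6 ⊕ ℤ/18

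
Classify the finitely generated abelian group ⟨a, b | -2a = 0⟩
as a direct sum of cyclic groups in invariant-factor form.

rank_ℚ(R)=1; free=2−1=1
SNF(R) diag = [2] → torsion [2]

Answer: M ≅ ℤ^1 ⊕ ℤ/2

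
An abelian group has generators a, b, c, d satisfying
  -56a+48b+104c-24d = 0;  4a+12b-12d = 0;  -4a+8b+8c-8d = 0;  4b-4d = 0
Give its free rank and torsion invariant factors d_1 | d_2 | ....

Answer: M ≅ ℤ/4 ⊕ ℤ/4 ⊕ ℤ/8 ⊕ ℤ/24

Derivation:
rank_ℚ(R)=4; free=4−4=0
SNF(R) diag = [4, 4, 8, 24] → torsion [4, 4, 8, 24]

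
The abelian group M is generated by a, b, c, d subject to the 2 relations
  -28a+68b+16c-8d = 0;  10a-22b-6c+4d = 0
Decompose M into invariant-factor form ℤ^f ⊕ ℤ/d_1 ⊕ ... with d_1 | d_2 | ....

Answer: M ≅ ℤ^2 ⊕ ℤ/2 ⊕ ℤ/4

Derivation:
rank_ℚ(R)=2; free=4−2=2
SNF(R) diag = [2, 4] → torsion [2, 4]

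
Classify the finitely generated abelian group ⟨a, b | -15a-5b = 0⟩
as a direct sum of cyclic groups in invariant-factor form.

rank_ℚ(R)=1; free=2−1=1
SNF(R) diag = [5] → torsion [5]

Answer: M ≅ ℤ^1 ⊕ ℤ/5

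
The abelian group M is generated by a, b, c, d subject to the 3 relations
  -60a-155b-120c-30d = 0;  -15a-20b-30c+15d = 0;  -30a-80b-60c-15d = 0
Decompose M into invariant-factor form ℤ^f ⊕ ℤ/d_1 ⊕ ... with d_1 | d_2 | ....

rank_ℚ(R)=3; free=4−3=1
SNF(R) diag = [5, 15, 45] → torsion [5, 15, 45]

Answer: M ≅ ℤ^1 ⊕ ℤ/5 ⊕ ℤ/15 ⊕ ℤ/45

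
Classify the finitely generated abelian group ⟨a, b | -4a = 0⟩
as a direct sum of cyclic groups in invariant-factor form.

Answer: M ≅ ℤ^1 ⊕ ℤ/4

Derivation:
rank_ℚ(R)=1; free=2−1=1
SNF(R) diag = [4] → torsion [4]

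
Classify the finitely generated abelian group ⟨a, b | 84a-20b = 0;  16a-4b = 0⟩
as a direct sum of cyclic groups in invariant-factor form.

Answer: M ≅ ℤ/4 ⊕ ℤ/4

Derivation:
rank_ℚ(R)=2; free=2−2=0
SNF(R) diag = [4, 4] → torsion [4, 4]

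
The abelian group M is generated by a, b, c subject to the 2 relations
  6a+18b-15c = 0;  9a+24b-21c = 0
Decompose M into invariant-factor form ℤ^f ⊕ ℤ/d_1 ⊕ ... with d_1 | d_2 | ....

rank_ℚ(R)=2; free=3−2=1
SNF(R) diag = [3, 3] → torsion [3, 3]

Answer: M ≅ ℤ^1 ⊕ ℤ/3 ⊕ ℤ/3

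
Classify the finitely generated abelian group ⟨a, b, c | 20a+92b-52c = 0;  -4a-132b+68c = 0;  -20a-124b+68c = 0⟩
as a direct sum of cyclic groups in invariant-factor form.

Answer: M ≅ ℤ/4 ⊕ ℤ/8 ⊕ ℤ/16

Derivation:
rank_ℚ(R)=3; free=3−3=0
SNF(R) diag = [4, 8, 16] → torsion [4, 8, 16]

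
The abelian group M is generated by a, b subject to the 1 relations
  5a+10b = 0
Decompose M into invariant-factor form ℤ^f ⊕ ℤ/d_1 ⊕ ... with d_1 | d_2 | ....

rank_ℚ(R)=1; free=2−1=1
SNF(R) diag = [5] → torsion [5]

Answer: M ≅ ℤ^1 ⊕ ℤ/5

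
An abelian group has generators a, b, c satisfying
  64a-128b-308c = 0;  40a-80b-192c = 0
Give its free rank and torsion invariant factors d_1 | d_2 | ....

Answer: M ≅ ℤ^1 ⊕ ℤ/4 ⊕ ℤ/8

Derivation:
rank_ℚ(R)=2; free=3−2=1
SNF(R) diag = [4, 8] → torsion [4, 8]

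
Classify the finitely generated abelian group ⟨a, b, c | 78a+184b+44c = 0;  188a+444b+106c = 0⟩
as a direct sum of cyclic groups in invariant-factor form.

rank_ℚ(R)=2; free=3−2=1
SNF(R) diag = [2, 2] → torsion [2, 2]

Answer: M ≅ ℤ^1 ⊕ ℤ/2 ⊕ ℤ/2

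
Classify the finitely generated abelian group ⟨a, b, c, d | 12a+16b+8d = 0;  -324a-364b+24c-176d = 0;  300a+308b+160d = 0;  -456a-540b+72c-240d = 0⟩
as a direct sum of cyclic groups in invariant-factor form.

Answer: M ≅ ℤ/4 ⊕ ℤ/12 ⊕ ℤ/24 ⊕ ℤ/72

Derivation:
rank_ℚ(R)=4; free=4−4=0
SNF(R) diag = [4, 12, 24, 72] → torsion [4, 12, 24, 72]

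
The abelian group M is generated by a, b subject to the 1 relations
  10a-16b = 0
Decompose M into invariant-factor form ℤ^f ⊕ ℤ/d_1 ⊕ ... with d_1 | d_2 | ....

rank_ℚ(R)=1; free=2−1=1
SNF(R) diag = [2] → torsion [2]

Answer: M ≅ ℤ^1 ⊕ ℤ/2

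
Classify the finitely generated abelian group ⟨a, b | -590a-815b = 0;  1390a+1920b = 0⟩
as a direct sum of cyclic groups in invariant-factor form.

rank_ℚ(R)=2; free=2−2=0
SNF(R) diag = [5, 10] → torsion [5, 10]

Answer: M ≅ ℤ/5 ⊕ ℤ/10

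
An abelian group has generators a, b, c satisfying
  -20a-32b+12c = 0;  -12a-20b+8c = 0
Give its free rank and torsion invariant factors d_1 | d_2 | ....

Answer: M ≅ ℤ^1 ⊕ ℤ/4 ⊕ ℤ/4

Derivation:
rank_ℚ(R)=2; free=3−2=1
SNF(R) diag = [4, 4] → torsion [4, 4]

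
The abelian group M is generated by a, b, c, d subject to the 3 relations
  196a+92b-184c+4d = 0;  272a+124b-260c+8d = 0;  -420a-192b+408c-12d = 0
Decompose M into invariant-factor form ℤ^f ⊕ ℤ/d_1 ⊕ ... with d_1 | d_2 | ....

Answer: M ≅ ℤ^1 ⊕ ℤ/4 ⊕ ℤ/12 ⊕ ℤ/36

Derivation:
rank_ℚ(R)=3; free=4−3=1
SNF(R) diag = [4, 12, 36] → torsion [4, 12, 36]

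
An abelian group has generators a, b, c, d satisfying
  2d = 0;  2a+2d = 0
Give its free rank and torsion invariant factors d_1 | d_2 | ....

rank_ℚ(R)=2; free=4−2=2
SNF(R) diag = [2, 2] → torsion [2, 2]

Answer: M ≅ ℤ^2 ⊕ ℤ/2 ⊕ ℤ/2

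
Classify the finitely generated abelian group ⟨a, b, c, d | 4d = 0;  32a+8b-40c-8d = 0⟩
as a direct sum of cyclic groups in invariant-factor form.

rank_ℚ(R)=2; free=4−2=2
SNF(R) diag = [4, 8] → torsion [4, 8]

Answer: M ≅ ℤ^2 ⊕ ℤ/4 ⊕ ℤ/8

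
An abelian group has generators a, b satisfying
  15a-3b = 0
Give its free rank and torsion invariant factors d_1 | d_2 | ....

rank_ℚ(R)=1; free=2−1=1
SNF(R) diag = [3] → torsion [3]

Answer: M ≅ ℤ^1 ⊕ ℤ/3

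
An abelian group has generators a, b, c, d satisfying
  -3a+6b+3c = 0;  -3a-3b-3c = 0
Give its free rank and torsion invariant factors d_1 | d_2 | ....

Answer: M ≅ ℤ^2 ⊕ ℤ/3 ⊕ ℤ/3

Derivation:
rank_ℚ(R)=2; free=4−2=2
SNF(R) diag = [3, 3] → torsion [3, 3]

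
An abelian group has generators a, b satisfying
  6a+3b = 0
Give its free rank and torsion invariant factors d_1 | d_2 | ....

Answer: M ≅ ℤ^1 ⊕ ℤ/3

Derivation:
rank_ℚ(R)=1; free=2−1=1
SNF(R) diag = [3] → torsion [3]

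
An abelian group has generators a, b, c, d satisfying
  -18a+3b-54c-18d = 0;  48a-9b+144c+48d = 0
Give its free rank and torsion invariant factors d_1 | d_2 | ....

rank_ℚ(R)=2; free=4−2=2
SNF(R) diag = [3, 6] → torsion [3, 6]

Answer: M ≅ ℤ^2 ⊕ ℤ/3 ⊕ ℤ/6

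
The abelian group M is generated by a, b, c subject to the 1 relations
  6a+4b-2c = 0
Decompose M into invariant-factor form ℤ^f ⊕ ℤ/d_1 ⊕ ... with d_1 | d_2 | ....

rank_ℚ(R)=1; free=3−1=2
SNF(R) diag = [2] → torsion [2]

Answer: M ≅ ℤ^2 ⊕ ℤ/2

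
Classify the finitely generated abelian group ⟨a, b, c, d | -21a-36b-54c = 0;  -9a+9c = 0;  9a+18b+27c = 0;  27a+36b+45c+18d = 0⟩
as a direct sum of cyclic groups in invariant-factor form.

Answer: M ≅ ℤ/3 ⊕ ℤ/9 ⊕ ℤ/18 ⊕ ℤ/18

Derivation:
rank_ℚ(R)=4; free=4−4=0
SNF(R) diag = [3, 9, 18, 18] → torsion [3, 9, 18, 18]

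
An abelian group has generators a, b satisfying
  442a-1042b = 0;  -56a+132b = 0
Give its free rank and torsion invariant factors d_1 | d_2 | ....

Answer: M ≅ ℤ/2 ⊕ ℤ/4

Derivation:
rank_ℚ(R)=2; free=2−2=0
SNF(R) diag = [2, 4] → torsion [2, 4]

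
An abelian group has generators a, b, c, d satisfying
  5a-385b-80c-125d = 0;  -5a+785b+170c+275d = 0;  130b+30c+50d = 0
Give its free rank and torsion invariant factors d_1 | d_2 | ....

Answer: M ≅ ℤ^1 ⊕ ℤ/5 ⊕ ℤ/10 ⊕ ℤ/10

Derivation:
rank_ℚ(R)=3; free=4−3=1
SNF(R) diag = [5, 10, 10] → torsion [5, 10, 10]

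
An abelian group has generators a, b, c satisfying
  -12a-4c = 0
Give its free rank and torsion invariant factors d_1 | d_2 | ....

rank_ℚ(R)=1; free=3−1=2
SNF(R) diag = [4] → torsion [4]

Answer: M ≅ ℤ^2 ⊕ ℤ/4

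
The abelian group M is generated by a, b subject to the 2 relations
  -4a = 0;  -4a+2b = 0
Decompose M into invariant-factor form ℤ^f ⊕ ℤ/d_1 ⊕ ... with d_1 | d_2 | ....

Answer: M ≅ ℤ/2 ⊕ ℤ/4

Derivation:
rank_ℚ(R)=2; free=2−2=0
SNF(R) diag = [2, 4] → torsion [2, 4]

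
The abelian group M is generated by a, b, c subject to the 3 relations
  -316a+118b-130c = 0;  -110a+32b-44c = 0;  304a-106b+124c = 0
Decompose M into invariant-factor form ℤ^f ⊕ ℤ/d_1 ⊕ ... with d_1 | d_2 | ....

rank_ℚ(R)=3; free=3−3=0
SNF(R) diag = [2, 6, 6] → torsion [2, 6, 6]

Answer: M ≅ ℤ/2 ⊕ ℤ/6 ⊕ ℤ/6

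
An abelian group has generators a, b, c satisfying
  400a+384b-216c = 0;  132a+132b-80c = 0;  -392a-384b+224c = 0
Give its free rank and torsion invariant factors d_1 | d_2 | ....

rank_ℚ(R)=3; free=3−3=0
SNF(R) diag = [4, 8, 24] → torsion [4, 8, 24]

Answer: M ≅ ℤ/4 ⊕ ℤ/8 ⊕ ℤ/24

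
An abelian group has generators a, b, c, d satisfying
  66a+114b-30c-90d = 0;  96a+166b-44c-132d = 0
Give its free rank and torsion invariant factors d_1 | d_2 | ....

Answer: M ≅ ℤ^2 ⊕ ℤ/2 ⊕ ℤ/6

Derivation:
rank_ℚ(R)=2; free=4−2=2
SNF(R) diag = [2, 6] → torsion [2, 6]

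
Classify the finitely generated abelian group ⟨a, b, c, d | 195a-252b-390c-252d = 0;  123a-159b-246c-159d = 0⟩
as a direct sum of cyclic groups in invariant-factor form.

rank_ℚ(R)=2; free=4−2=2
SNF(R) diag = [3, 3] → torsion [3, 3]

Answer: M ≅ ℤ^2 ⊕ ℤ/3 ⊕ ℤ/3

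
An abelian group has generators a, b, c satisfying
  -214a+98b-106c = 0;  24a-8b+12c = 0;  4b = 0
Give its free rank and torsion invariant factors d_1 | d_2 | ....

rank_ℚ(R)=3; free=3−3=0
SNF(R) diag = [2, 4, 12] → torsion [2, 4, 12]

Answer: M ≅ ℤ/2 ⊕ ℤ/4 ⊕ ℤ/12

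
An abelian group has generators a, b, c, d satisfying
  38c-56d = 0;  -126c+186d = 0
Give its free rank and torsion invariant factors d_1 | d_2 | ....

Answer: M ≅ ℤ^2 ⊕ ℤ/2 ⊕ ℤ/6

Derivation:
rank_ℚ(R)=2; free=4−2=2
SNF(R) diag = [2, 6] → torsion [2, 6]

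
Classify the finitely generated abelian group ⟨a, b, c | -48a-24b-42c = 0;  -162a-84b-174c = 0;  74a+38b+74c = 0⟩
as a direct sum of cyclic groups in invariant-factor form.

Answer: M ≅ ℤ/2 ⊕ ℤ/6 ⊕ ℤ/18

Derivation:
rank_ℚ(R)=3; free=3−3=0
SNF(R) diag = [2, 6, 18] → torsion [2, 6, 18]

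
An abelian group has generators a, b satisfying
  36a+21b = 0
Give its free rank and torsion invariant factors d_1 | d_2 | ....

rank_ℚ(R)=1; free=2−1=1
SNF(R) diag = [3] → torsion [3]

Answer: M ≅ ℤ^1 ⊕ ℤ/3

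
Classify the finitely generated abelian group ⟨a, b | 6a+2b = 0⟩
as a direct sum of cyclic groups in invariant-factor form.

rank_ℚ(R)=1; free=2−1=1
SNF(R) diag = [2] → torsion [2]

Answer: M ≅ ℤ^1 ⊕ ℤ/2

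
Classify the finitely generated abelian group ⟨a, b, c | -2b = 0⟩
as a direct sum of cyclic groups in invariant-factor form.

Answer: M ≅ ℤ^2 ⊕ ℤ/2

Derivation:
rank_ℚ(R)=1; free=3−1=2
SNF(R) diag = [2] → torsion [2]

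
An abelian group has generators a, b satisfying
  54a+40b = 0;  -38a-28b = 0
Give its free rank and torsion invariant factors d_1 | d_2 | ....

Answer: M ≅ ℤ/2 ⊕ ℤ/4

Derivation:
rank_ℚ(R)=2; free=2−2=0
SNF(R) diag = [2, 4] → torsion [2, 4]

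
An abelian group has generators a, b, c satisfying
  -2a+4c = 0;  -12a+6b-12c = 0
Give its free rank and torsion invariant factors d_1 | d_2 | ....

Answer: M ≅ ℤ^1 ⊕ ℤ/2 ⊕ ℤ/6

Derivation:
rank_ℚ(R)=2; free=3−2=1
SNF(R) diag = [2, 6] → torsion [2, 6]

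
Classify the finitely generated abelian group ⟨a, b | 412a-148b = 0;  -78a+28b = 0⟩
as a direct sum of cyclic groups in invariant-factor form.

rank_ℚ(R)=2; free=2−2=0
SNF(R) diag = [2, 4] → torsion [2, 4]

Answer: M ≅ ℤ/2 ⊕ ℤ/4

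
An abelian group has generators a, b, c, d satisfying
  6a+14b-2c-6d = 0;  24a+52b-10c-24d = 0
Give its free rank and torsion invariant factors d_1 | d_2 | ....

rank_ℚ(R)=2; free=4−2=2
SNF(R) diag = [2, 6] → torsion [2, 6]

Answer: M ≅ ℤ^2 ⊕ ℤ/2 ⊕ ℤ/6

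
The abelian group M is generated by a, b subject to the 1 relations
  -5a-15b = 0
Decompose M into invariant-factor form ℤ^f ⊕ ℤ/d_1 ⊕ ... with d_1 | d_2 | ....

rank_ℚ(R)=1; free=2−1=1
SNF(R) diag = [5] → torsion [5]

Answer: M ≅ ℤ^1 ⊕ ℤ/5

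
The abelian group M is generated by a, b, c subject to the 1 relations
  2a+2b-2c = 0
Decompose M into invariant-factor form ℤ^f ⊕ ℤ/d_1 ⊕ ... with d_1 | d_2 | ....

Answer: M ≅ ℤ^2 ⊕ ℤ/2

Derivation:
rank_ℚ(R)=1; free=3−1=2
SNF(R) diag = [2] → torsion [2]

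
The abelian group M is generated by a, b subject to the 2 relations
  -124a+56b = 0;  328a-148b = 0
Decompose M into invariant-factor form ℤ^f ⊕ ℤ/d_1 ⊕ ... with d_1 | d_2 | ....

Answer: M ≅ ℤ/4 ⊕ ℤ/4

Derivation:
rank_ℚ(R)=2; free=2−2=0
SNF(R) diag = [4, 4] → torsion [4, 4]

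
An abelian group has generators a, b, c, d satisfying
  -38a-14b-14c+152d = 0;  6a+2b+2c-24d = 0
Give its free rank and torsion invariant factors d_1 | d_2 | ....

rank_ℚ(R)=2; free=4−2=2
SNF(R) diag = [2, 4] → torsion [2, 4]

Answer: M ≅ ℤ^2 ⊕ ℤ/2 ⊕ ℤ/4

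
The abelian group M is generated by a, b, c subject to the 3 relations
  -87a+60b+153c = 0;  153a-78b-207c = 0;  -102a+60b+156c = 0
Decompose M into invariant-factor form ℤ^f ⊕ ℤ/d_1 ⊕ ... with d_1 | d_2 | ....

rank_ℚ(R)=3; free=3−3=0
SNF(R) diag = [3, 6, 6] → torsion [3, 6, 6]

Answer: M ≅ ℤ/3 ⊕ ℤ/6 ⊕ ℤ/6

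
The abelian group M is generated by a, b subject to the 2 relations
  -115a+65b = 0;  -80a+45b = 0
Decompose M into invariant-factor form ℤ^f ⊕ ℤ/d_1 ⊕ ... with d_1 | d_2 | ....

rank_ℚ(R)=2; free=2−2=0
SNF(R) diag = [5, 5] → torsion [5, 5]

Answer: M ≅ ℤ/5 ⊕ ℤ/5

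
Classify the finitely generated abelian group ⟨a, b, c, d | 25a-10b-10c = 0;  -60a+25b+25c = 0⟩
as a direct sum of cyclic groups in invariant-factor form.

rank_ℚ(R)=2; free=4−2=2
SNF(R) diag = [5, 5] → torsion [5, 5]

Answer: M ≅ ℤ^2 ⊕ ℤ/5 ⊕ ℤ/5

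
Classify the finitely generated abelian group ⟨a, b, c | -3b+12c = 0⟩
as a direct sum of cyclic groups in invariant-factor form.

Answer: M ≅ ℤ^2 ⊕ ℤ/3

Derivation:
rank_ℚ(R)=1; free=3−1=2
SNF(R) diag = [3] → torsion [3]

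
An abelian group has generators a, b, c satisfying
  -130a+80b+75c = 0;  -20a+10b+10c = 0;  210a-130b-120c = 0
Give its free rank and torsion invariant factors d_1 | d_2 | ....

rank_ℚ(R)=3; free=3−3=0
SNF(R) diag = [5, 10, 10] → torsion [5, 10, 10]

Answer: M ≅ ℤ/5 ⊕ ℤ/10 ⊕ ℤ/10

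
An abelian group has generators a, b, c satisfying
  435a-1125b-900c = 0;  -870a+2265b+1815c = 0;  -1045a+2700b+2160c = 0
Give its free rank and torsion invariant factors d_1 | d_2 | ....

rank_ℚ(R)=3; free=3−3=0
SNF(R) diag = [5, 15, 45] → torsion [5, 15, 45]

Answer: M ≅ ℤ/5 ⊕ ℤ/15 ⊕ ℤ/45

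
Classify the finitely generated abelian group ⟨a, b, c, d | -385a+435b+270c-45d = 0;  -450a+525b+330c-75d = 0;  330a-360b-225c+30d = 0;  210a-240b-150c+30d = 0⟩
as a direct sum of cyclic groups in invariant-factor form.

Answer: M ≅ ℤ/5 ⊕ ℤ/15 ⊕ ℤ/15 ⊕ ℤ/30

Derivation:
rank_ℚ(R)=4; free=4−4=0
SNF(R) diag = [5, 15, 15, 30] → torsion [5, 15, 15, 30]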